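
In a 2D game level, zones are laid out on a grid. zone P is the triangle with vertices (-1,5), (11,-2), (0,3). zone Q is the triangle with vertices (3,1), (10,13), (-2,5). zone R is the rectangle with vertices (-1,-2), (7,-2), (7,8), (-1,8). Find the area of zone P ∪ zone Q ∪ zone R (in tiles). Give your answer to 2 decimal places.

By inclusion–exclusion:
Individual areas: |zone P| = 8.5, |zone Q| = 44, |zone R| = 80.
|zone P∩zone Q| = 4.5917.
|zone P∩zone R| = 7.4697.
|zone Q∩zone R| = 31.8024.
|zone P∩zone Q∩zone R| = 4.5917.
|zone P ∪ zone Q ∪ zone R| = 132.5 − 43.8638 + 4.5917 = 93.23.

93.23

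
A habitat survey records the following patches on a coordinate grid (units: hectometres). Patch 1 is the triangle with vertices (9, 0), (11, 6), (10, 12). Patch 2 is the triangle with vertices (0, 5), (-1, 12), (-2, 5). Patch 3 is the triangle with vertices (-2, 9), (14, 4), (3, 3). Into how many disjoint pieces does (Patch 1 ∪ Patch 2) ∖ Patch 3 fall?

(Patch 1 ∪ Patch 2) ∖ Patch 3 splits into 4 disjoint pieces (area 1.6328, area 5.5861, area 4.4037, area 1.5707).

4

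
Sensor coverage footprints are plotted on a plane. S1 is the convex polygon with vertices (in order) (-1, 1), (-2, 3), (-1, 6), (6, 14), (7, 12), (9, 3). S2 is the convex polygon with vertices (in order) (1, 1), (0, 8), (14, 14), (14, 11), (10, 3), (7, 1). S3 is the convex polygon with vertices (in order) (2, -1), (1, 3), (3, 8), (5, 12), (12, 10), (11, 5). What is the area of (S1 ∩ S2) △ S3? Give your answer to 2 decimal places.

45.11

|S1 ∩ S2| = 58.8183.
|(S1 ∩ S2) ∩ S3| = 47.6061.
|(S1 ∩ S2) △ S3| = 58.8183 + 81.5 − 95.2121 = 45.11.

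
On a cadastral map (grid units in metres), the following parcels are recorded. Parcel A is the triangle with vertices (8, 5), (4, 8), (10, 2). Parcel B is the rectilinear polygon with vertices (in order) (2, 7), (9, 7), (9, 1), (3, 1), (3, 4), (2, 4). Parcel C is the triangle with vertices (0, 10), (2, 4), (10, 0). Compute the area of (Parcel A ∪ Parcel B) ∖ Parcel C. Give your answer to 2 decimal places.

24.67

|Parcel A ∪ Parcel B| = 39.4167.
|(Parcel A ∪ Parcel B) ∩ Parcel C| = 14.75.
|(Parcel A ∪ Parcel B) ∖ Parcel C| = 39.4167 − 14.75 = 24.67.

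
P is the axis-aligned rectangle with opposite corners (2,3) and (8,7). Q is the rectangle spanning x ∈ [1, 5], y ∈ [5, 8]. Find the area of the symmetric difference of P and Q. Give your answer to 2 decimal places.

24.00

|P∩Q|: x∈[2,5], y∈[5,7] → 3·2 = 6.
|P △ Q| = |P| + |Q| − 2·|P∩Q| = 24 + 12 − 12 = 24.00.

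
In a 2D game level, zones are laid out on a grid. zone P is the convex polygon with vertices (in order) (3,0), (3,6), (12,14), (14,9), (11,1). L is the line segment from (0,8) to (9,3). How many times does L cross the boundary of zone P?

The segment meets the boundary at (3.231,6.205).

1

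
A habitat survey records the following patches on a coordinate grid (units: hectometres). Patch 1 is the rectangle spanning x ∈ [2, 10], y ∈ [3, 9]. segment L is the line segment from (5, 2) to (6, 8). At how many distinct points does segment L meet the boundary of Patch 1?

1

The segment meets the boundary at (5.167,3).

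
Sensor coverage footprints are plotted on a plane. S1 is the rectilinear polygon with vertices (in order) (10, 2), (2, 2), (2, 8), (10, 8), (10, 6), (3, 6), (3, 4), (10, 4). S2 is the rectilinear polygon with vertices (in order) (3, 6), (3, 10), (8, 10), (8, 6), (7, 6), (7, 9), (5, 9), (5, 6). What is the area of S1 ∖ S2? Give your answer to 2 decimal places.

|S1| = 34, |S1∩S2| = 6.
|S1 ∖ S2| = |S1| − |S1∩S2| = 34 − 6 = 28.00.

28.00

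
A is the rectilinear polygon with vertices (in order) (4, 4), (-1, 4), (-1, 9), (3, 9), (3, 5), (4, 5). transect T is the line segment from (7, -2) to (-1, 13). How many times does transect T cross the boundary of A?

The segment meets the boundary at (1.133,9), (3.267,5), (3,5.5), (3.8,4).

4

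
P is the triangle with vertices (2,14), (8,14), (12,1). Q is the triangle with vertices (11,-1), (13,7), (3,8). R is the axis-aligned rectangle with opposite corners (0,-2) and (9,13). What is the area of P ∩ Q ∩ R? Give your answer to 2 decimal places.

2.60

The intersection is the polygon with vertices (6.917,7.608), (9,7.4), (9,4.9).
By the shoelace formula its area is 2.60.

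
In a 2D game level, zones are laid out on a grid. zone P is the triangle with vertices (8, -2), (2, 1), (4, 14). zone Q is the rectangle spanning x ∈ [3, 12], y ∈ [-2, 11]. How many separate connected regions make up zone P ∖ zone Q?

zone P ∖ zone Q splits into 2 disjoint pieces (area 3.5, area 1.8173).

2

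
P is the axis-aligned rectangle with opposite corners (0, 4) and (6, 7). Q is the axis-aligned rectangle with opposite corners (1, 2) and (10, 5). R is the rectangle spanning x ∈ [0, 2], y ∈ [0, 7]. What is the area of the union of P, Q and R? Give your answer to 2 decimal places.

46.00

By inclusion–exclusion:
Individual areas: |P| = 18, |Q| = 27, |R| = 14.
|P∩Q|: x∈[1,6], y∈[4,5] → 5·1 = 5.
|P∩R|: x∈[0,2], y∈[4,7] → 2·3 = 6.
|Q∩R|: x∈[1,2], y∈[2,5] → 1·3 = 3.
|P∩Q∩R| = 1.
|P ∪ Q ∪ R| = 59 − 14 + 1 = 46.00.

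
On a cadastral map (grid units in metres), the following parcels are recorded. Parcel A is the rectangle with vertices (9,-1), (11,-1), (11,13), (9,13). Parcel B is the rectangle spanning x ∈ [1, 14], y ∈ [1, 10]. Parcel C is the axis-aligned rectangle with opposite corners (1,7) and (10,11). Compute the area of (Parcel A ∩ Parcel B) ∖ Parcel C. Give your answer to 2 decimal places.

15.00

|Parcel A ∩ Parcel B| = 18.
|(Parcel A ∩ Parcel B) ∩ Parcel C| = 3.
|(Parcel A ∩ Parcel B) ∖ Parcel C| = 18 − 3 = 15.00.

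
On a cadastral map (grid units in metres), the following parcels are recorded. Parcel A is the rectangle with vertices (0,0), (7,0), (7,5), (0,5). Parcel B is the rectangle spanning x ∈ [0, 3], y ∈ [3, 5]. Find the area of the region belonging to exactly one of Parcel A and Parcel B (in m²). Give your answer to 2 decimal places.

|Parcel A∩Parcel B|: x∈[0,3], y∈[3,5] → 3·2 = 6.
|Parcel A △ Parcel B| = |Parcel A| + |Parcel B| − 2·|Parcel A∩Parcel B| = 35 + 6 − 12 = 29.00.

29.00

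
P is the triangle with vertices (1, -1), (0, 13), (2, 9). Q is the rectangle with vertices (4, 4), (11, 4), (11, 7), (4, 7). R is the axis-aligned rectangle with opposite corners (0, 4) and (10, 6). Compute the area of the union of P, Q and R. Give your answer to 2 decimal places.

38.94

By inclusion–exclusion:
Individual areas: |P| = 12, |Q| = 21, |R| = 20.
|P∩Q| = 0.
|P∩R| = 2.0571.
|Q∩R|: x∈[4,10], y∈[4,6] → 6·2 = 12.
|P∩Q∩R| = 0.
|P ∪ Q ∪ R| = 53 − 14.0571 + 0 = 38.94.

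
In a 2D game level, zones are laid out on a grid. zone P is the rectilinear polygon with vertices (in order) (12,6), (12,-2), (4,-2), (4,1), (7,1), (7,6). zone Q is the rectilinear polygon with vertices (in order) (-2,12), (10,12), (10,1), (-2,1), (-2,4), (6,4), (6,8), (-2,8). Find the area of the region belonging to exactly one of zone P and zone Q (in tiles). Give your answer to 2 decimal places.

|zone P| = 49, |zone Q| = 100, |zone P∩zone Q| = 15.
|zone P △ zone Q| = |zone P| + |zone Q| − 2·|zone P∩zone Q| = 49 + 100 − 30 = 119.00.

119.00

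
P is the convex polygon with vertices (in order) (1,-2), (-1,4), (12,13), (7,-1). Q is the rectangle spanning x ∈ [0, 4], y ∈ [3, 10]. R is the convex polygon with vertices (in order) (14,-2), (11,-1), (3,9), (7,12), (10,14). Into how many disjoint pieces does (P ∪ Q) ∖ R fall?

(P ∪ Q) ∖ R splits into 2 disjoint pieces (area 71.0362, area 1.6184).

2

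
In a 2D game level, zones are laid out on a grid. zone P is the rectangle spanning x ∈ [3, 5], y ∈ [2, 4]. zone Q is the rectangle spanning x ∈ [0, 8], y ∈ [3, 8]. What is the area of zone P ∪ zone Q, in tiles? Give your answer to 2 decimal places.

By inclusion–exclusion:
Individual areas: |zone P| = 4, |zone Q| = 40.
|zone P∩zone Q|: x∈[3,5], y∈[3,4] → 2·1 = 2.
|zone P ∪ zone Q| = 44 − 2 = 42.00.

42.00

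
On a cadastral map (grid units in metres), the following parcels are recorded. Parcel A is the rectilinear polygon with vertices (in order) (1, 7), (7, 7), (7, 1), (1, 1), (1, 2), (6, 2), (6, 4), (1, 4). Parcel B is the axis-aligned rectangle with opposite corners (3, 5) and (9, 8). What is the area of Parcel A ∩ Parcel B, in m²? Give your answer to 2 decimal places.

The intersection is the polygon with vertices (7,7), (7,5), (3,5), (3,7).
By the shoelace formula its area is 8.00.

8.00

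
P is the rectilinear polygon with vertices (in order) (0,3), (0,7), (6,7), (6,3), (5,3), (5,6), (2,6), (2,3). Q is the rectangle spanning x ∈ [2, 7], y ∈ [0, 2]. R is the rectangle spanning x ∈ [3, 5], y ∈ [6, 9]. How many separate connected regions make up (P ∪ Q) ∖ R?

(P ∪ Q) ∖ R splits into 3 disjoint pieces (area 9, area 4, area 10).

3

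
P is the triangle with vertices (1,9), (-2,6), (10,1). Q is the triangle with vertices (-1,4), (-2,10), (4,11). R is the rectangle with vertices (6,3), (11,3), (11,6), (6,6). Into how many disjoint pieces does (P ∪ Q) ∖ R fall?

1

(P ∪ Q) ∖ R is a single connected region.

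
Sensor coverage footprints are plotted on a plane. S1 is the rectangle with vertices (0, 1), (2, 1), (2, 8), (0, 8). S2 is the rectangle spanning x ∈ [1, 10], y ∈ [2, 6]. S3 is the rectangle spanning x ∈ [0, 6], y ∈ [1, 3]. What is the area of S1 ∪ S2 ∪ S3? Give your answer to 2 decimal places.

50.00

By inclusion–exclusion:
Individual areas: |S1| = 14, |S2| = 36, |S3| = 12.
|S1∩S2|: x∈[1,2], y∈[2,6] → 1·4 = 4.
|S1∩S3|: x∈[0,2], y∈[1,3] → 2·2 = 4.
|S2∩S3|: x∈[1,6], y∈[2,3] → 5·1 = 5.
|S1∩S2∩S3| = 1.
|S1 ∪ S2 ∪ S3| = 62 − 13 + 1 = 50.00.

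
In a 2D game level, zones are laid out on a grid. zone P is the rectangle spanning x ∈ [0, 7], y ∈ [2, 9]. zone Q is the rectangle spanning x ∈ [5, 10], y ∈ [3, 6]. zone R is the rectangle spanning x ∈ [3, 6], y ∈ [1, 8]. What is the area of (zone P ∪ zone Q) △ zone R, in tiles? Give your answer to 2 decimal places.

43.00

|zone P ∪ zone Q| = 58.
|(zone P ∪ zone Q) ∩ zone R| = 18.
|(zone P ∪ zone Q) △ zone R| = 58 + 21 − 36 = 43.00.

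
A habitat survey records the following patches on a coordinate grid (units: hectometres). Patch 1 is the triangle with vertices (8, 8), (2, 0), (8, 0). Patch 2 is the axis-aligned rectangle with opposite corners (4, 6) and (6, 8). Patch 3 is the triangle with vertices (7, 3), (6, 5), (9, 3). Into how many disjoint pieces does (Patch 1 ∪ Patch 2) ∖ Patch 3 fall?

(Patch 1 ∪ Patch 2) ∖ Patch 3 splits into 2 disjoint pieces (area 22.3333, area 4).

2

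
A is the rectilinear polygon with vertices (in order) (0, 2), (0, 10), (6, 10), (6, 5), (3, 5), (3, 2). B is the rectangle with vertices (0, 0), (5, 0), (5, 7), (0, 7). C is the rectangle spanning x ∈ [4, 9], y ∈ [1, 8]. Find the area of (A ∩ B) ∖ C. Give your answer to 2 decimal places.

17.00

|A ∩ B| = 19.
|(A ∩ B) ∩ C| = 2.
|(A ∩ B) ∖ C| = 19 − 2 = 17.00.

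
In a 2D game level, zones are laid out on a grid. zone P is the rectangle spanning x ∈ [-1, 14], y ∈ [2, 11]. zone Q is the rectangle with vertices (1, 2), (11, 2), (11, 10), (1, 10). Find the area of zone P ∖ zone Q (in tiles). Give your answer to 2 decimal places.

55.00

|zone P∩zone Q|: x∈[1,11], y∈[2,10] → 10·8 = 80.
|zone P| = 135.
|zone P ∖ zone Q| = |zone P| − |zone P∩zone Q| = 135 − 80 = 55.00.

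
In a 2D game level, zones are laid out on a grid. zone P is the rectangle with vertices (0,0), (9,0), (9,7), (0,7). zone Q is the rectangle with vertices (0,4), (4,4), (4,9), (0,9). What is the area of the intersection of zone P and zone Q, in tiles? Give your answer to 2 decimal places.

12.00

|zone P∩zone Q|: x∈[0,4], y∈[4,7] → 4·3 = 12.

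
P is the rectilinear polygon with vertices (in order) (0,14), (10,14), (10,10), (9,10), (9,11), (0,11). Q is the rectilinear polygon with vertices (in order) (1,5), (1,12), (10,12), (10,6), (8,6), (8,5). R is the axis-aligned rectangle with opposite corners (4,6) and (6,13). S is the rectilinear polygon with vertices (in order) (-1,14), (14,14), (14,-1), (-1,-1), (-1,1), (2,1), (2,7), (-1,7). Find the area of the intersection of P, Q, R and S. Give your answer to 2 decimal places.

2.00

The intersection is the polygon with vertices (4,12), (6,12), (6,11), (4,11).
By the shoelace formula its area is 2.00.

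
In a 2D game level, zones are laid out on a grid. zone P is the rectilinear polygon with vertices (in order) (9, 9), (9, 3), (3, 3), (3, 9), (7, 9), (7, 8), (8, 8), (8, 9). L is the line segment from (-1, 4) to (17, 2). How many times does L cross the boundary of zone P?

2

The segment meets the boundary at (8,3), (3,3.556).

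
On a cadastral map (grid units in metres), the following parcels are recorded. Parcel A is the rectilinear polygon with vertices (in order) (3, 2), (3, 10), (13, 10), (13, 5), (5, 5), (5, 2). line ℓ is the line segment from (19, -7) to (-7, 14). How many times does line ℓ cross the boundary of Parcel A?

The segment meets the boundary at (3,5.923), (5,4.308).

2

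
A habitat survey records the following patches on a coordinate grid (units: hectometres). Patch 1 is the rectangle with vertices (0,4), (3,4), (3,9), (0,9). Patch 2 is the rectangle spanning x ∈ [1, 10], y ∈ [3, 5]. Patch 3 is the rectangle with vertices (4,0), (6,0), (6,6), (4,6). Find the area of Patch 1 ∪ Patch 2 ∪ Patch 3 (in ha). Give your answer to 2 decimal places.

39.00

By inclusion–exclusion:
Individual areas: |Patch 1| = 15, |Patch 2| = 18, |Patch 3| = 12.
|Patch 1∩Patch 2|: x∈[1,3], y∈[4,5] → 2·1 = 2.
|Patch 1∩Patch 3| = 0 (no overlap).
|Patch 2∩Patch 3|: x∈[4,6], y∈[3,5] → 2·2 = 4.
|Patch 1∩Patch 2∩Patch 3| = 0.
|Patch 1 ∪ Patch 2 ∪ Patch 3| = 45 − 6 + 0 = 39.00.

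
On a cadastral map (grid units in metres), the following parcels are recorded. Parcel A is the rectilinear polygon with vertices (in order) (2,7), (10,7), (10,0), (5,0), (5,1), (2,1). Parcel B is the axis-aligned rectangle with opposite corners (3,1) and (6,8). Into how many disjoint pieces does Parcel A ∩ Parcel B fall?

Parcel A ∩ Parcel B is a single connected region.

1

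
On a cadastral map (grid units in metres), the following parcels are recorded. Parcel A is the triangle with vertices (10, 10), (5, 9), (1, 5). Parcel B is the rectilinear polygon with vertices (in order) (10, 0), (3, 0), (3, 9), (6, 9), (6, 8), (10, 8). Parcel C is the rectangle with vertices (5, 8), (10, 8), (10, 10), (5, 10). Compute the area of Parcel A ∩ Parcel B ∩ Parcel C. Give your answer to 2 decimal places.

1.00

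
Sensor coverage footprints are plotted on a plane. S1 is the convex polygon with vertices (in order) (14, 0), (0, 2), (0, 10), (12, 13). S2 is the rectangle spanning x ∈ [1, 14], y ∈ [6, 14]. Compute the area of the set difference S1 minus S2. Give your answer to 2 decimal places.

|S1| = 137, |S1∩S2| = 65.6442.
|S1 ∖ S2| = |S1| − |S1∩S2| = 137 − 65.6442 = 71.36.

71.36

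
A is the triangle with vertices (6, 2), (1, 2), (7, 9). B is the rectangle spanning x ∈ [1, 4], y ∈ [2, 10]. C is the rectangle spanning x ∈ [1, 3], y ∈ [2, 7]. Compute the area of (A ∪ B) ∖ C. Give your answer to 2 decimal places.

|A ∪ B| = 36.25.
|(A ∪ B) ∩ C| = 10.
|(A ∪ B) ∖ C| = 36.25 − 10 = 26.25.

26.25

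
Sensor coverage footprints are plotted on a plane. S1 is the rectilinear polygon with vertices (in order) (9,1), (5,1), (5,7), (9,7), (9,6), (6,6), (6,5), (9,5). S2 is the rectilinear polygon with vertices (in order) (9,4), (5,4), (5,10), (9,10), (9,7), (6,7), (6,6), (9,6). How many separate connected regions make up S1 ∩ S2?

S1 ∩ S2 is a single connected region.

1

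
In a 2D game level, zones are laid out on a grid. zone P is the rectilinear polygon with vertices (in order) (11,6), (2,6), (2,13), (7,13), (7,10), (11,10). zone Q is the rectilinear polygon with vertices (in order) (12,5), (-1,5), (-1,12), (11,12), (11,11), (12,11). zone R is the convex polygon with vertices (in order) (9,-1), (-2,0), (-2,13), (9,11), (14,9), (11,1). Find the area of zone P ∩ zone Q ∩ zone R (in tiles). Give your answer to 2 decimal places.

The intersection is the polygon with vertices (2,12), (3.5,12), (7,11.364), (7,10), (11,10), (11,6), (2,6).
By the shoelace formula its area is 44.89.

44.89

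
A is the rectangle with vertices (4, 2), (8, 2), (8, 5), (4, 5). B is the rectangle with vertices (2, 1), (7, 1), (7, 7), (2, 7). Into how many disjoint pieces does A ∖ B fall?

A ∖ B is a single connected region.

1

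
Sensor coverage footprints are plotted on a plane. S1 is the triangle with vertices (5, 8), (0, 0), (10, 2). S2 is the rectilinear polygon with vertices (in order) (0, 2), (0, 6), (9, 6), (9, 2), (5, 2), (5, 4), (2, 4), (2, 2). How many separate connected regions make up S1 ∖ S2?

S1 ∖ S2 splits into 2 disjoint pieces (area 2.9167, area 15.15).

2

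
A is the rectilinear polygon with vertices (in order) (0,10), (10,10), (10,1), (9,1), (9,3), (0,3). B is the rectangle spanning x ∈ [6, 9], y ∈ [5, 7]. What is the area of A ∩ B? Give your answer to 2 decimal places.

The intersection is the polygon with vertices (6,5), (6,7), (9,7), (9,5).
By the shoelace formula its area is 6.00.

6.00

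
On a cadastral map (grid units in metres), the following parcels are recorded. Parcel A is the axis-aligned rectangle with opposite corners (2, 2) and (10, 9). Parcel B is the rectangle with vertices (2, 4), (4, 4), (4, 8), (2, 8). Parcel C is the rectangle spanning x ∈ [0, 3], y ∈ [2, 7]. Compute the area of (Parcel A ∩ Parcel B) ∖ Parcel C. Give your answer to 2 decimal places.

|Parcel A ∩ Parcel B| = 8.
|(Parcel A ∩ Parcel B) ∩ Parcel C| = 3.
|(Parcel A ∩ Parcel B) ∖ Parcel C| = 8 − 3 = 5.00.

5.00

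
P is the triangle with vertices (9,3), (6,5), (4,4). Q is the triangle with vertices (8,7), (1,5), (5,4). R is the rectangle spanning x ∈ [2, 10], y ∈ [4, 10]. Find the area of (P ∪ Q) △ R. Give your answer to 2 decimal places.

41.45

|P ∪ Q| = 10.5833.
|(P ∪ Q) ∩ R| = 8.5655.
|(P ∪ Q) △ R| = 10.5833 + 48 − 17.131 = 41.45.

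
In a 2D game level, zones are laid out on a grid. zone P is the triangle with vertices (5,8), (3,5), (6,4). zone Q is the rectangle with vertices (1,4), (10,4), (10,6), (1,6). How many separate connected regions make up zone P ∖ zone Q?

zone P ∖ zone Q is a single connected region.

1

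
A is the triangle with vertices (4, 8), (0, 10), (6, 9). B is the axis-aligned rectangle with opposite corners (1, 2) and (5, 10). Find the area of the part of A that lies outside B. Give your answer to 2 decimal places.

0.50

|A| = 4, |A∩B| = 3.5.
|A ∖ B| = |A| − |A∩B| = 4 − 3.5 = 0.50.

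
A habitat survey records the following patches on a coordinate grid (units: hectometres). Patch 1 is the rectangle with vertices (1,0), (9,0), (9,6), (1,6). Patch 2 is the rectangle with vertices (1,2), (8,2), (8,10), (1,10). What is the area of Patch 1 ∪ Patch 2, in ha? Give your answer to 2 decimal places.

By inclusion–exclusion:
Individual areas: |Patch 1| = 48, |Patch 2| = 56.
|Patch 1∩Patch 2|: x∈[1,8], y∈[2,6] → 7·4 = 28.
|Patch 1 ∪ Patch 2| = 104 − 28 = 76.00.

76.00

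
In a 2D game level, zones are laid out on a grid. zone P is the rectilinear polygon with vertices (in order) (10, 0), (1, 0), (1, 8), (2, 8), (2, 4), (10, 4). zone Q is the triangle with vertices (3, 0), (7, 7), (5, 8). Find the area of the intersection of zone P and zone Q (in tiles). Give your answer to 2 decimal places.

2.57

The intersection is the polygon with vertices (5.286,4), (3,0), (4,4).
By the shoelace formula its area is 2.57.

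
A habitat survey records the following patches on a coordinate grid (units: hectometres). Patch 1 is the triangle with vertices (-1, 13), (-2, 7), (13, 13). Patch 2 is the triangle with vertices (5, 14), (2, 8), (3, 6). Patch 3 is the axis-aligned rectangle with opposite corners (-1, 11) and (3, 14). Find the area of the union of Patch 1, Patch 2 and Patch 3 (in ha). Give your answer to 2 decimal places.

By inclusion–exclusion:
Individual areas: |Patch 1| = 42, |Patch 2| = 6, |Patch 3| = 12.
|Patch 1∩Patch 2| = 2.9375.
|Patch 1∩Patch 3| = 8.
|Patch 2∩Patch 3| = 0.
|Patch 1∩Patch 2∩Patch 3| = 0.
|Patch 1 ∪ Patch 2 ∪ Patch 3| = 60 − 10.9375 + 0 = 49.06.

49.06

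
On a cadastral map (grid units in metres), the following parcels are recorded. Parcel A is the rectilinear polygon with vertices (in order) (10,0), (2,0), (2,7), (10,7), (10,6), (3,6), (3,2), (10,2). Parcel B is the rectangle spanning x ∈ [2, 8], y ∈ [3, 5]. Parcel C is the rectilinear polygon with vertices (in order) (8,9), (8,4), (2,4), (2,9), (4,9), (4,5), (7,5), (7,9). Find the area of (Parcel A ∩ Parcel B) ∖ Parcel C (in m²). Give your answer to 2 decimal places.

1.00

|Parcel A ∩ Parcel B| = 2.
|(Parcel A ∩ Parcel B) ∩ Parcel C| = 1.
|(Parcel A ∩ Parcel B) ∖ Parcel C| = 2 − 1 = 1.00.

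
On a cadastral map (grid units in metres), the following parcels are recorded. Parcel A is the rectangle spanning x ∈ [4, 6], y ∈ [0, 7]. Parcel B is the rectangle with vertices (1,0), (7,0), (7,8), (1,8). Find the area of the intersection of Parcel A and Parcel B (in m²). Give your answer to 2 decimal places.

14.00

|Parcel A∩Parcel B|: x∈[4,6], y∈[0,7] → 2·7 = 14.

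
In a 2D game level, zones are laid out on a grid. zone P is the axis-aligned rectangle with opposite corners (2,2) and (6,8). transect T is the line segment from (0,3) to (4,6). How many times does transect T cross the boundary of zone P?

The segment meets the boundary at (2,4.5).

1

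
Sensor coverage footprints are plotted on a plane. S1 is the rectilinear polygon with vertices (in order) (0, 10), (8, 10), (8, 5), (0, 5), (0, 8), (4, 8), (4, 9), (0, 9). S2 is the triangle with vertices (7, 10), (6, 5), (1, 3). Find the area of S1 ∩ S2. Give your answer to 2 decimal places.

The intersection is the polygon with vertices (2.714,5), (7,10), (6,5).
By the shoelace formula its area is 8.21.

8.21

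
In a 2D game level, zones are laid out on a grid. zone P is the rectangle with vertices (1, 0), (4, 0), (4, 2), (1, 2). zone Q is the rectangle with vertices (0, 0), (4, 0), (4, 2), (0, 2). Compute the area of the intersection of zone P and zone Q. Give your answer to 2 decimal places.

|zone P∩zone Q|: x∈[1,4], y∈[0,2] → 3·2 = 6.

6.00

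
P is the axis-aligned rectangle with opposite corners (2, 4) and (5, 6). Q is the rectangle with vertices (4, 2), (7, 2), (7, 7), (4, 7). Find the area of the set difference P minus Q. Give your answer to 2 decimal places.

|P∩Q|: x∈[4,5], y∈[4,6] → 1·2 = 2.
|P| = 6.
|P ∖ Q| = |P| − |P∩Q| = 6 − 2 = 4.00.

4.00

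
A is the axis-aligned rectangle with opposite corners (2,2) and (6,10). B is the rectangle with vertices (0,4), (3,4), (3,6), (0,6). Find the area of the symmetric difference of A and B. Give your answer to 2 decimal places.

|A∩B|: x∈[2,3], y∈[4,6] → 1·2 = 2.
|A △ B| = |A| + |B| − 2·|A∩B| = 32 + 6 − 4 = 34.00.

34.00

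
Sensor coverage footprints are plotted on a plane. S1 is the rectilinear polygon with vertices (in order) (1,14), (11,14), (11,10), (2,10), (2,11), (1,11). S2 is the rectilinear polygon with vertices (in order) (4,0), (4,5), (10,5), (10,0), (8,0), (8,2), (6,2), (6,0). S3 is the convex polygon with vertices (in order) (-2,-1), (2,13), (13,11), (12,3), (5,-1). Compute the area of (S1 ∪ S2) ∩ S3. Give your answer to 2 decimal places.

43.64

|S1 ∪ S2| = 65.
|(S1 ∪ S2) ∩ S3| = 43.64.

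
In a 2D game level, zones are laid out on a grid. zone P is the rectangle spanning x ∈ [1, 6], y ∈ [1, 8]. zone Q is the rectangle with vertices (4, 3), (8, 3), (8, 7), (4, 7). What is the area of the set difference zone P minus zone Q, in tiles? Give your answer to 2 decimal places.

|zone P∩zone Q|: x∈[4,6], y∈[3,7] → 2·4 = 8.
|zone P| = 35.
|zone P ∖ zone Q| = |zone P| − |zone P∩zone Q| = 35 − 8 = 27.00.

27.00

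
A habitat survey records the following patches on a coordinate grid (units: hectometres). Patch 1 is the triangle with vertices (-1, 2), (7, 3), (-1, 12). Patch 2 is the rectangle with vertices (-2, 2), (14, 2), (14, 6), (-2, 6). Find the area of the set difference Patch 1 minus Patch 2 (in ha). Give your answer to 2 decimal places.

|Patch 1| = 40, |Patch 1∩Patch 2| = 24.
|Patch 1 ∖ Patch 2| = |Patch 1| − |Patch 1∩Patch 2| = 40 − 24 = 16.00.

16.00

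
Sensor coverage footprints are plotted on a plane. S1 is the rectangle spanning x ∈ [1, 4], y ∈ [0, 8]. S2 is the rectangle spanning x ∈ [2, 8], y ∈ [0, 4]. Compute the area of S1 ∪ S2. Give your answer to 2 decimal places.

40.00

By inclusion–exclusion:
Individual areas: |S1| = 24, |S2| = 24.
|S1∩S2|: x∈[2,4], y∈[0,4] → 2·4 = 8.
|S1 ∪ S2| = 48 − 8 = 40.00.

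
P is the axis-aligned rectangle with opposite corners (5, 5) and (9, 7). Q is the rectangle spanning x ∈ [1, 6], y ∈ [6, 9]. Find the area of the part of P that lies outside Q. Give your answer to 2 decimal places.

|P∩Q|: x∈[5,6], y∈[6,7] → 1·1 = 1.
|P| = 8.
|P ∖ Q| = |P| − |P∩Q| = 8 − 1 = 7.00.

7.00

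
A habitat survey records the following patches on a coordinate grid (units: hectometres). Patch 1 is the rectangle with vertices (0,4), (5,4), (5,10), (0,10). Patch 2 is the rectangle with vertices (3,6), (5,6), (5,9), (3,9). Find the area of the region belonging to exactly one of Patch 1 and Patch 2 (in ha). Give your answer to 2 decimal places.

24.00

|Patch 1∩Patch 2|: x∈[3,5], y∈[6,9] → 2·3 = 6.
|Patch 1 △ Patch 2| = |Patch 1| + |Patch 2| − 2·|Patch 1∩Patch 2| = 30 + 6 − 12 = 24.00.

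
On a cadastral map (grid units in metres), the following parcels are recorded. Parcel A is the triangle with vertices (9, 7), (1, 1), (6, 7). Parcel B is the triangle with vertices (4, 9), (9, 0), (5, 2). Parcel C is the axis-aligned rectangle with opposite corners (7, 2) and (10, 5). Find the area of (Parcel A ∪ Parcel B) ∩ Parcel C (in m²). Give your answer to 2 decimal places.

The region (Parcel A ∪ Parcel B) ∩ Parcel C is the polygon with vertices (7.889,2), (7,2), (7,3.6).
By the shoelace formula its area is 0.71.

0.71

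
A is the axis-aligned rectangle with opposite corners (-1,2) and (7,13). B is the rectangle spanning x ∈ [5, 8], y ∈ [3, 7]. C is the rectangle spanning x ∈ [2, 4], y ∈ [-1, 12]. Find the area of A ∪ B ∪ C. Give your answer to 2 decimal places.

98.00

By inclusion–exclusion:
Individual areas: |A| = 88, |B| = 12, |C| = 26.
|A∩B|: x∈[5,7], y∈[3,7] → 2·4 = 8.
|A∩C|: x∈[2,4], y∈[2,12] → 2·10 = 20.
|B∩C| = 0 (no overlap).
|A∩B∩C| = 0.
|A ∪ B ∪ C| = 126 − 28 + 0 = 98.00.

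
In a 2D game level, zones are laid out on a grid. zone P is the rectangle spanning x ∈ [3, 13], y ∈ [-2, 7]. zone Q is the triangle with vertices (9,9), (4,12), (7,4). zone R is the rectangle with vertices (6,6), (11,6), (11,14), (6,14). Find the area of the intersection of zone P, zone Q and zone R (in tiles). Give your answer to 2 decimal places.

1.92

The intersection is the polygon with vertices (7.8,6), (6.25,6), (6,6.667), (6,7), (8.2,7).
By the shoelace formula its area is 1.92.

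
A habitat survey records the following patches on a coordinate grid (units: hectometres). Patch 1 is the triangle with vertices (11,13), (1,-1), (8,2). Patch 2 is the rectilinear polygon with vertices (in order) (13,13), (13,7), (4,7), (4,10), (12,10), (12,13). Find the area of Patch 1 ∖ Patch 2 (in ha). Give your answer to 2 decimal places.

|Patch 1| = 34, |Patch 1∩Patch 2| = 5.961.
|Patch 1 ∖ Patch 2| = |Patch 1| − |Patch 1∩Patch 2| = 34 − 5.961 = 28.04.

28.04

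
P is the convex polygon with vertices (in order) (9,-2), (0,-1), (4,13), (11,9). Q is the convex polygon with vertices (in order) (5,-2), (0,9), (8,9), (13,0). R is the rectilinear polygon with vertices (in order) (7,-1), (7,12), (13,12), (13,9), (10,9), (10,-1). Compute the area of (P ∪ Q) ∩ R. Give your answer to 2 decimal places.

The region (P ∪ Q) ∩ R is the polygon with vertices (11,9), (10,9), (10,-0.75), (9.191,-0.952), (9.182,-1), (7,-1), (7,11.286).
By the shoelace formula its area is 34.45.

34.45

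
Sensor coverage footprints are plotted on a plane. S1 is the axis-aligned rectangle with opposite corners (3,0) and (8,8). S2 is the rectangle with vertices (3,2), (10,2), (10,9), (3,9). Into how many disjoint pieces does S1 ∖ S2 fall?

S1 ∖ S2 is a single connected region.

1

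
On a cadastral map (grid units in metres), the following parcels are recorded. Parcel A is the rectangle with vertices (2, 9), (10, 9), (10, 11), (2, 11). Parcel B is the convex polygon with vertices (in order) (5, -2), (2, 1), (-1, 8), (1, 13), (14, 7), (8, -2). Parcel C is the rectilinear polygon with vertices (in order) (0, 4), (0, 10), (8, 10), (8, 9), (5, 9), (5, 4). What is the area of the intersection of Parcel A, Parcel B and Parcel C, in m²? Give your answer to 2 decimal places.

The intersection is the polygon with vertices (2,10), (7.5,10), (8,9.769), (8,9), (5,9), (2,9).
By the shoelace formula its area is 5.94.

5.94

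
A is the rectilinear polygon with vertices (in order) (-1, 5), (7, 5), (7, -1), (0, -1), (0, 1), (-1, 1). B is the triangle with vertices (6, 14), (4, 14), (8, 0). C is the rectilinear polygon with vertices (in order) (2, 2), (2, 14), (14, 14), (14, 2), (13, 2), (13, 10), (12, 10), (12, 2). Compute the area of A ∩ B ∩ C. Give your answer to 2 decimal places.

0.32

The intersection is the polygon with vertices (7,3.5), (6.571,5), (7,5).
By the shoelace formula its area is 0.32.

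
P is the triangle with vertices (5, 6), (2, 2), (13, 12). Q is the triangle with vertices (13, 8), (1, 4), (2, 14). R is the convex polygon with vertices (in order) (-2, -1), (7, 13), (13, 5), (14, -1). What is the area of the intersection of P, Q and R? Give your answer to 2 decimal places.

The intersection is the polygon with vertices (9.64,9.48), (9.878,9.162), (6.053,5.684), (4.333,5.111), (5,6).
By the shoelace formula its area is 4.16.

4.16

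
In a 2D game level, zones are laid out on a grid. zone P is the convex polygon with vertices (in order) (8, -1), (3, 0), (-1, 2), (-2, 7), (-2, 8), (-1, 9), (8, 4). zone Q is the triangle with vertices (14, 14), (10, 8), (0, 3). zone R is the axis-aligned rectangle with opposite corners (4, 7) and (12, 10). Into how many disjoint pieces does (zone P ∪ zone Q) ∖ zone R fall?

2

(zone P ∪ zone Q) ∖ zone R splits into 2 disjoint pieces (area 63.8272, area 4.8485).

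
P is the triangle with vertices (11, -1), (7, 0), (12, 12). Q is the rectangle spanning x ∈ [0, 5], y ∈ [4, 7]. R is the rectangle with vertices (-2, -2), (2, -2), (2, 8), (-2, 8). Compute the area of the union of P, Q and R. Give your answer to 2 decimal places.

By inclusion–exclusion:
Individual areas: |P| = 26.5, |Q| = 15, |R| = 40.
|P∩Q| = 0.
|P∩R| = 0.
|Q∩R|: x∈[0,2], y∈[4,7] → 2·3 = 6.
|P∩Q∩R| = 0.
|P ∪ Q ∪ R| = 81.5 − 6 + 0 = 75.50.

75.50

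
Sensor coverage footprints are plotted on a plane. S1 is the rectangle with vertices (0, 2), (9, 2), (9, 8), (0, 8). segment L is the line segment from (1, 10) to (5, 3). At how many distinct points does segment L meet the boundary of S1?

The segment meets the boundary at (2.143,8).

1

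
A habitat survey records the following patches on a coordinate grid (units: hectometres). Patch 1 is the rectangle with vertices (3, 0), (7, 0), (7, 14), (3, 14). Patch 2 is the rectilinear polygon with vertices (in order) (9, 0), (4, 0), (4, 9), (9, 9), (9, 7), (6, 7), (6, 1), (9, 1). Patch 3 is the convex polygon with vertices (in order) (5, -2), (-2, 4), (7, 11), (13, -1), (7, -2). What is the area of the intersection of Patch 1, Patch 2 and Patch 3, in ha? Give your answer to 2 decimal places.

20.93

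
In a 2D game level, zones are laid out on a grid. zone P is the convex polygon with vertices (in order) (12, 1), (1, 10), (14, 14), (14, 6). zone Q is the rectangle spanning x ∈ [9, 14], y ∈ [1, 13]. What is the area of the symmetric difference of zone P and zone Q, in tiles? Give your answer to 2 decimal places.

|zone P| = 88.5, |zone Q| = 60, |zone P∩zone Q| = 50.847.
|zone P △ zone Q| = |zone P| + |zone Q| − 2·|zone P∩zone Q| = 88.5 + 60 − 101.6941 = 46.81.

46.81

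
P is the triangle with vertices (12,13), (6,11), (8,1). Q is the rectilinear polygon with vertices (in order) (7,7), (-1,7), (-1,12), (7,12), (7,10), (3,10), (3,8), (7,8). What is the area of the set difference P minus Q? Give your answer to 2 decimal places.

30.63

|P| = 32, |P∩Q| = 1.3667.
|P ∖ Q| = |P| − |P∩Q| = 32 − 1.3667 = 30.63.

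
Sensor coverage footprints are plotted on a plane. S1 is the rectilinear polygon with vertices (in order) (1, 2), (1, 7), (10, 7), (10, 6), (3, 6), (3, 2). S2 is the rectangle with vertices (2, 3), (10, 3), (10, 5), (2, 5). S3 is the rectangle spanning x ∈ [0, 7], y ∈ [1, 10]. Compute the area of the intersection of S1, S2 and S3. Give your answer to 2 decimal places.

The intersection is the polygon with vertices (2,3), (2,5), (3,5), (3,3).
By the shoelace formula its area is 2.00.

2.00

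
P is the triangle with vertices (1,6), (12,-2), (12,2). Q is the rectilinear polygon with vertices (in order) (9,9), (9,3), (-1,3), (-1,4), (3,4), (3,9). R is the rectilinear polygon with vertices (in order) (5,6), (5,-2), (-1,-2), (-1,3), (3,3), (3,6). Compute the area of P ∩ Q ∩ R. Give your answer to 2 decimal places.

The intersection is the polygon with vertices (3,5.273), (5,4.545), (5,3.091), (3,4.545).
By the shoelace formula its area is 2.18.

2.18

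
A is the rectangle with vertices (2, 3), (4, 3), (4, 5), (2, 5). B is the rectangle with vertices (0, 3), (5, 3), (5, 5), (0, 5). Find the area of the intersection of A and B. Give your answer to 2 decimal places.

|A∩B|: x∈[2,4], y∈[3,5] → 2·2 = 4.

4.00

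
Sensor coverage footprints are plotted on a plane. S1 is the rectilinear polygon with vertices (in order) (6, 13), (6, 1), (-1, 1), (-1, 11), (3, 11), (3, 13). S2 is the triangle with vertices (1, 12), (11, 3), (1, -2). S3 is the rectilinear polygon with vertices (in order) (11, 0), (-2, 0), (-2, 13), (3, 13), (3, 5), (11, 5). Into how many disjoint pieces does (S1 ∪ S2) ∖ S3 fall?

2

(S1 ∪ S2) ∖ S3 splits into 2 disjoint pieces (area 27.4722, area 4).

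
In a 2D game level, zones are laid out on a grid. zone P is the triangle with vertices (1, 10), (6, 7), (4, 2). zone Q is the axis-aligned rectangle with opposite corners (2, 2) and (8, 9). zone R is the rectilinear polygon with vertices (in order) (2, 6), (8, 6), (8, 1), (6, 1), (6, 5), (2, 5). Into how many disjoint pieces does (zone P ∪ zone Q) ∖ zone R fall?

2

(zone P ∪ zone Q) ∖ zone R splits into 2 disjoint pieces (area 19.1667, area 12).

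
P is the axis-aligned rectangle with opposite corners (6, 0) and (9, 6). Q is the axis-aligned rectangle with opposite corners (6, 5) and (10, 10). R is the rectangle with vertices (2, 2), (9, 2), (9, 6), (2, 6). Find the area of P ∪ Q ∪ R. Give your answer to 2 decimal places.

51.00

By inclusion–exclusion:
Individual areas: |P| = 18, |Q| = 20, |R| = 28.
|P∩Q|: x∈[6,9], y∈[5,6] → 3·1 = 3.
|P∩R|: x∈[6,9], y∈[2,6] → 3·4 = 12.
|Q∩R|: x∈[6,9], y∈[5,6] → 3·1 = 3.
|P∩Q∩R| = 3.
|P ∪ Q ∪ R| = 66 − 18 + 3 = 51.00.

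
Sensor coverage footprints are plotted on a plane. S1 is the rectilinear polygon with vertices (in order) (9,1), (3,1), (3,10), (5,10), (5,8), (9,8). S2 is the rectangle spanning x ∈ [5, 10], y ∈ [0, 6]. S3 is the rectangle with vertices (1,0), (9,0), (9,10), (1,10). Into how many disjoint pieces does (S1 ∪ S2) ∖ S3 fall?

(S1 ∪ S2) ∖ S3 is a single connected region.

1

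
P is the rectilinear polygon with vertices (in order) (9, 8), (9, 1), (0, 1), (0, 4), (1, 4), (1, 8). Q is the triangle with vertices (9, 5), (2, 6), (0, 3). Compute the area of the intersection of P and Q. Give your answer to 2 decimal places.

11.42

The intersection is the polygon with vertices (1,4), (1,4.5), (2,6), (9,5), (0,3), (0.667,4).
By the shoelace formula its area is 11.42.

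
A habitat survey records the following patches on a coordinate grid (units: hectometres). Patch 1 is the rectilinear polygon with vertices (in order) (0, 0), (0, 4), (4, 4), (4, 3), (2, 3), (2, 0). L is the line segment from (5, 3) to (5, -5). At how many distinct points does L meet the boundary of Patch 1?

0

The segment lies entirely outside Patch 1 and never meets its boundary.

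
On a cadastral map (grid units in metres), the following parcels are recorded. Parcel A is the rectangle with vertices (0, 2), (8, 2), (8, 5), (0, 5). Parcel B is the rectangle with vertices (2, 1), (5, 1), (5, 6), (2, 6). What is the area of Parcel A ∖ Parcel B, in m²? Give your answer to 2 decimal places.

|Parcel A∩Parcel B|: x∈[2,5], y∈[2,5] → 3·3 = 9.
|Parcel A| = 24.
|Parcel A ∖ Parcel B| = |Parcel A| − |Parcel A∩Parcel B| = 24 − 9 = 15.00.

15.00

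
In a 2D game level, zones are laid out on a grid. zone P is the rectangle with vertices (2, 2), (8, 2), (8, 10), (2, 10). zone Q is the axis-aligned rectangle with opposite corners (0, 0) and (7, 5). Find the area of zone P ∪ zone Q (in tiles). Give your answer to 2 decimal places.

68.00

By inclusion–exclusion:
Individual areas: |zone P| = 48, |zone Q| = 35.
|zone P∩zone Q|: x∈[2,7], y∈[2,5] → 5·3 = 15.
|zone P ∪ zone Q| = 83 − 15 = 68.00.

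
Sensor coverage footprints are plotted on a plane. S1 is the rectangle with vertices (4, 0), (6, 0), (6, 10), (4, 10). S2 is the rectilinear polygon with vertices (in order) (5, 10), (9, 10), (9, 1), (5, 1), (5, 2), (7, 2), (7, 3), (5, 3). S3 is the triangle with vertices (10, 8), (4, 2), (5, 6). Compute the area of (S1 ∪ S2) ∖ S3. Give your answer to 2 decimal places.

|S1 ∪ S2| = 46.
|(S1 ∪ S2) ∩ S3| = 8.7.
|(S1 ∪ S2) ∖ S3| = 46 − 8.7 = 37.30.

37.30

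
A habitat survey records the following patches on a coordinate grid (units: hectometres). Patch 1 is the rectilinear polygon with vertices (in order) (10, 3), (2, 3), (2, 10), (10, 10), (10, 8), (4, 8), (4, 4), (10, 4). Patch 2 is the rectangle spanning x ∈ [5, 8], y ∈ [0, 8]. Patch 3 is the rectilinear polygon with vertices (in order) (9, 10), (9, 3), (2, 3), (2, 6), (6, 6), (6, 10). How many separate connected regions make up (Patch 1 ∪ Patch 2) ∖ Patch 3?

4

(Patch 1 ∪ Patch 2) ∖ Patch 3 splits into 4 disjoint pieces (area 9, area 14, area 2, area 1).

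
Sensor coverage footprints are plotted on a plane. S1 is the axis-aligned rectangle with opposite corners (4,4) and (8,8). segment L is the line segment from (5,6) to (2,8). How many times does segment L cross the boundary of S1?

The segment meets the boundary at (4,6.667).

1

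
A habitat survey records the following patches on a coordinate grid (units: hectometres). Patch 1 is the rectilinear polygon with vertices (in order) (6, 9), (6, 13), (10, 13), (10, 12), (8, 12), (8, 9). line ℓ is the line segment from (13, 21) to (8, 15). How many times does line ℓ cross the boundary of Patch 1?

0

The segment lies entirely outside Patch 1 and never meets its boundary.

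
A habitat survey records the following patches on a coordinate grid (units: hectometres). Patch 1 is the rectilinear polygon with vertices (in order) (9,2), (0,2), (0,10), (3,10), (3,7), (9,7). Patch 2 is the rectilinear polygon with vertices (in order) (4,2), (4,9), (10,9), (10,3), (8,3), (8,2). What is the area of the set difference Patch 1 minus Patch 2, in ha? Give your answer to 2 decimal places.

|Patch 1| = 54, |Patch 1∩Patch 2| = 24.
|Patch 1 ∖ Patch 2| = |Patch 1| − |Patch 1∩Patch 2| = 54 − 24 = 30.00.

30.00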